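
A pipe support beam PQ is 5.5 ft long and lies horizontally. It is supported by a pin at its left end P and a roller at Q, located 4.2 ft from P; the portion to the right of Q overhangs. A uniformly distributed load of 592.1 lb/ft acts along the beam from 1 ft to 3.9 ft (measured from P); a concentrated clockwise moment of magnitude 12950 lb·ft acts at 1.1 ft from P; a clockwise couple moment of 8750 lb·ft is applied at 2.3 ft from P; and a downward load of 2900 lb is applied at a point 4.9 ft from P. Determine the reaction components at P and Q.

P_x = 0, P_y = -4935 lb, Q_y = 9552 lb

Resultant of the distributed load: 592.1 × 2.9 = 1717.09 lb at 2.45 ft from P.
Taking moments about P: Q_y·4.2 − (592.1·2.9)·2.45 − 12950 − 8750 − 2900·4.9 = 0 → Q_y = 40116.8705/4.2 = 9551.64 ≈ 9552 lb.
ΣF_y = 0: P_y + 9551.64 − 592.1·2.9 − 2900 = 0 → P_y = -4935 lb.
ΣF_x = 0: no horizontal applied forces, so P_x = 0.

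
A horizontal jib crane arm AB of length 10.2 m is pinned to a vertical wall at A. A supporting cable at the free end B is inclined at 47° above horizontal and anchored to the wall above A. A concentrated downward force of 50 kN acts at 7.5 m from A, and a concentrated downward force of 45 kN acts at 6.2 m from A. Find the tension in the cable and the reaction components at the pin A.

T = 87.67 kN, A_x = 59.79 kN, A_y = 30.88 kN

ΣM about A: T·sin47°·10.2 − 50·7.5 − 45·6.2 = 0 → T = 654/(10.2·0.731354) = 87.6698 ≈ 87.67 kN.
ΣF_x = 0: A_x − T·cos47° = 0 → A_x = 87.6698 × 0.681998 = 59.79 kN.
ΣF_y = 0: A_y + T·sin47° − 50 − 45 = 0 → A_y = 95 − 87.6698 × 0.731354 = 30.88 kN.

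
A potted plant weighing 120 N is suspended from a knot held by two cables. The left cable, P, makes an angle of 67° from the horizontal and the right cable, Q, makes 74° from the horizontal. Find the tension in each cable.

ΣF_x = 0: −T_P·cos67° + T_Q·cos74° = 0 → T_Q = 1.41756·T_P.
ΣF_y = 0: T_P·sin67° + T_Q·sin74° = 120.
Substitute: T_P·(0.920505 + 1.41756·0.961262) = 120 → T_P = 52.5589 ≈ 52.56 N.
Then T_Q = 1.41756 × 52.5589 = 74.51 N.

T_P = 52.56 N, T_Q = 74.51 N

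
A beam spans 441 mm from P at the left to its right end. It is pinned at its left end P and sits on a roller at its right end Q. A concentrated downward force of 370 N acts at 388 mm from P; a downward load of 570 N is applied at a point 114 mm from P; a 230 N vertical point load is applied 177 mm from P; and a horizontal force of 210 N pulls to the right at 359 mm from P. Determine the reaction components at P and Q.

Moments about P: Q_y·441 − 370·388 − 570·114 − 230·177 = 0 → Q_y = 249250/441 = 565.193 ≈ 565.2 N.
ΣF_y = 0: P_y + 565.193 − 370 − 570 − 230 = 0 → P_y = 604.8 N.
ΣF_x = 0: P_x + 210 = 0 → P_x = -210.0 N.

P_x = -210.0 N, P_y = 604.8 N, Q_y = 565.2 N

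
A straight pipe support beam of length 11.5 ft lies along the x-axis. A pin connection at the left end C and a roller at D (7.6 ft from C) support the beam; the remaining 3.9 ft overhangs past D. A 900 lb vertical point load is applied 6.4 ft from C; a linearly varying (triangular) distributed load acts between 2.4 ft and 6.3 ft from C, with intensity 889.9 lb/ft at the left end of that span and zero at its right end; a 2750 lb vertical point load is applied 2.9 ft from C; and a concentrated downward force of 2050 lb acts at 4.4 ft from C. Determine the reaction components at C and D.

C_x = 0, C_y = 3596 lb, D_y = 3839 lb

Resultant of the triangular load: ½ × 889.9 × 3.9 = 1735.305 lb, acting at 3.7 ft from C (one-third of the span from the peak).
Taking moments about C: D_y·7.6 − 900·6.4 − (½·889.9·3.9)·3.7 − 2750·2.9 − 2050·4.4 = 0 → D_y = 29175.6285/7.6 = 3838.9 ≈ 3839 lb.
ΣF_y = 0: C_y + 3838.9 − 900 − ½·889.9·3.9 − 2750 − 2050 = 0 → C_y = 3596 lb.
ΣF_x = 0: no horizontal applied forces, so C_x = 0.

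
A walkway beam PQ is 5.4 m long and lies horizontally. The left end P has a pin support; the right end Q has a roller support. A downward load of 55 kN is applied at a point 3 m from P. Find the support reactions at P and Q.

P_x = 0, P_y = 24.44 kN, Q_y = 30.56 kN

Taking moments about P: Q_y·5.4 − 55·3 = 0 → Q_y = 165/5.4 = 30.5556 ≈ 30.56 kN.
ΣF_y = 0: P_y + 30.5556 − 55 = 0 → P_y = 24.44 kN.
ΣF_x = 0: no horizontal applied forces, so P_x = 0.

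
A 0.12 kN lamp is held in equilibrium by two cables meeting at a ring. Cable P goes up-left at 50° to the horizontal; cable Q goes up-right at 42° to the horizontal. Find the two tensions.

T_P = 0.08923 kN, T_Q = 0.07718 kN

ΣF_x = 0: −T_P·cos50° + T_Q·cos42° = 0 → T_Q = 0.864956·T_P.
ΣF_y = 0: T_P·sin50° + T_Q·sin42° = 0.12.
Substitute: T_P·(0.766044 + 0.864956·0.669131) = 0.12 → T_P = 0.0892317 ≈ 0.08923 kN.
Then T_Q = 0.864956 × 0.0892317 = 0.07718 kN.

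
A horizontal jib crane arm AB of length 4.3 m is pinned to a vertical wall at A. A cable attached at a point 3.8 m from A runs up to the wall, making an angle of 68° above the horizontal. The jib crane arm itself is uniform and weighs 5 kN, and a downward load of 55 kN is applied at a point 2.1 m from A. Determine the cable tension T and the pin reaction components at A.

T = 35.83 kN, A_x = 13.42 kN, A_y = 26.78 kN

ΣM about A: T·sin68°·3.8 − 5·2.15 − 55·2.1 = 0 → T = 126.25/(3.8·0.927184) = 35.8329 ≈ 35.83 kN.
ΣF_x = 0: A_x − T·cos68° = 0 → A_x = 35.8329 × 0.374607 = 13.42 kN.
ΣF_y = 0: A_y + T·sin68° − 5 − 55 = 0 → A_y = 60 − 35.8329 × 0.927184 = 26.78 kN.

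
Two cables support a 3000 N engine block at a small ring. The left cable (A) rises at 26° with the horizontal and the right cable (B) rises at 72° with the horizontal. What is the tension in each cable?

T_A = 936.2 N, T_B = 2723 N

ΣF_x = 0: −T_A·cos26° + T_B·cos72° = 0 → T_B = 2.90856·T_A.
ΣF_y = 0: T_A·sin26° + T_B·sin72° = 3000.
Substitute: T_A·(0.438371 + 2.90856·0.951057) = 3000 → T_A = 936.161 ≈ 936.2 N.
Then T_B = 2.90856 × 936.161 = 2723 N.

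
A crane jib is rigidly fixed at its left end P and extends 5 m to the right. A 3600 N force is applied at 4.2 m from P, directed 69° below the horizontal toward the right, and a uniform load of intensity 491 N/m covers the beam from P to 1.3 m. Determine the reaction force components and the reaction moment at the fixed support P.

P_x = -1290 N, P_y = 3999 N, M_P = 14530 N·m

Resultant of the distributed load: 491 × 1.3 = 638.3 N at 0.65 m from P.
ΣF_x = 0: P_x + 3600·cos69° = 0 → P_x = -1290 N.
ΣF_y = 0: P_y − 3600·sin69° − 491·1.3 = 0 → P_y = 3999 N.
ΣM about P: M_P − 3600·sin69°·4.2 − (491·1.3)·0.65 = 0 → M_P = 14530 N·m.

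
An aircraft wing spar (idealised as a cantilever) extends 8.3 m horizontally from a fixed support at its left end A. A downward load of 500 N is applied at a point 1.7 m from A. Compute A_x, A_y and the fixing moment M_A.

ΣF_x = 0: A_x = 0.
ΣF_y = 0: A_y − 500 = 0 → A_y = 500.0 N.
ΣM about A: M_A − 500·1.7 = 0 → M_A = 850.0 N·m.

A_x = 0, A_y = 500.0 N, M_A = 850.0 N·m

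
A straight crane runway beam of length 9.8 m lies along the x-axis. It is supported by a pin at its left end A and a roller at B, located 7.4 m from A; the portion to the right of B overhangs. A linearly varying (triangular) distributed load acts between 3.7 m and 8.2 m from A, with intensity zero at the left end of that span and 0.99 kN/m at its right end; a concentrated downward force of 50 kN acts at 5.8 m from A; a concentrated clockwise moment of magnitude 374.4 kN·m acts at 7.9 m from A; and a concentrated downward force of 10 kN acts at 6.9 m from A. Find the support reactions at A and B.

A_x = 0, A_y = -38.90 kN, B_y = 101.1 kN

Resultant of the triangular load: ½ × 0.99 × 4.5 = 2.2275 kN, acting at 6.7 m from A (one-third of the span from the peak).
Taking moments about A: B_y·7.4 − (½·0.99·4.5)·6.7 − 50·5.8 − 374.4 − 10·6.9 = 0 → B_y = 748.32425/7.4 = 101.125 ≈ 101.1 kN.
ΣF_y = 0: A_y + 101.125 − ½·0.99·4.5 − 50 − 10 = 0 → A_y = -38.90 kN.
ΣF_x = 0: no horizontal applied forces, so A_x = 0.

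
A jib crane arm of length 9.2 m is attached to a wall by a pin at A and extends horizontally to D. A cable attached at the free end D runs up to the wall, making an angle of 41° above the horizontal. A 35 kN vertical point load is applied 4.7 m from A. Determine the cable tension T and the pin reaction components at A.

ΣM about A: T·sin41°·9.2 − 35·4.7 = 0 → T = 164.5/(9.2·0.656059) = 27.2543 ≈ 27.25 kN.
ΣF_x = 0: A_x − T·cos41° = 0 → A_x = 27.2543 × 0.75471 = 20.57 kN.
ΣF_y = 0: A_y + T·sin41° − 35 = 0 → A_y = 35 − 27.2543 × 0.656059 = 17.12 kN.

T = 27.25 kN, A_x = 20.57 kN, A_y = 17.12 kN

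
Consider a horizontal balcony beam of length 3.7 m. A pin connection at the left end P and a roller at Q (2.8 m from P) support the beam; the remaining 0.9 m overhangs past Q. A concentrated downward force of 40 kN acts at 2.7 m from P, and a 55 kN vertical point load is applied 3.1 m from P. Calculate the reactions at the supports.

ΣM about P: Q_y·2.8 − 40·2.7 − 55·3.1 = 0 → Q_y = 278.5/2.8 = 99.4643 ≈ 99.46 kN.
ΣF_y = 0: P_y + 99.4643 − 40 − 55 = 0 → P_y = -4.464 kN.
ΣF_x = 0: no horizontal applied forces, so P_x = 0.

P_x = 0, P_y = -4.464 kN, Q_y = 99.46 kN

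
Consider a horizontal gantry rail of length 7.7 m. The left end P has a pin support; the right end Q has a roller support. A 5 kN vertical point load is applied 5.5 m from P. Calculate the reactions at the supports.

P_x = 0, P_y = 1.429 kN, Q_y = 3.571 kN

ΣM about P: Q_y·7.7 − 5·5.5 = 0 → Q_y = 27.5/7.7 = 3.57143 ≈ 3.571 kN.
ΣF_y = 0: P_y + 3.57143 − 5 = 0 → P_y = 1.429 kN.
ΣF_x = 0: no horizontal applied forces, so P_x = 0.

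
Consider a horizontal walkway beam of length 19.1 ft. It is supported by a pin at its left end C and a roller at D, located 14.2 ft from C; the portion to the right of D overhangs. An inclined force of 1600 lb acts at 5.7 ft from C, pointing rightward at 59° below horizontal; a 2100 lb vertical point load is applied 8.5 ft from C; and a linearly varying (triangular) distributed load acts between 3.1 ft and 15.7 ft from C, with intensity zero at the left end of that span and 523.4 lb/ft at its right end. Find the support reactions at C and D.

C_x = -824.1 lb, C_y = 2291 lb, D_y = 4478 lb

Resultant of the triangular load: ½ × 523.4 × 12.6 = 3297.42 lb, acting at 11.5 ft from C (one-third of the span from the peak).
Taking moments about C: D_y·14.2 − 1600·sin59°·5.7 − 2100·8.5 − (½·523.4·12.6)·11.5 = 0 → D_y = 63587.7/14.2 = 4478.01 ≈ 4478 lb.
ΣF_y = 0: C_y + 4478.01 − 1600·sin59° − 2100 − ½·523.4·12.6 = 0 → C_y = 2291 lb.
ΣF_x = 0: C_x + 1600·cos59° = 0 → C_x = -824.1 lb.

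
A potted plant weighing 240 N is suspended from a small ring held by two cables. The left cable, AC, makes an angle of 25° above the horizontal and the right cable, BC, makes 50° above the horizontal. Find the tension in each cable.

T_AC = 159.7 N, T_BC = 225.2 N

ΣF_x = 0: −T_AC·cos25° + T_BC·cos50° = 0 → T_BC = 1.40996·T_AC.
ΣF_y = 0: T_AC·sin25° + T_BC·sin50° = 240.
Substitute: T_AC·(0.422618 + 1.40996·0.766044) = 240 → T_AC = 159.712 ≈ 159.7 N.
Then T_BC = 1.40996 × 159.712 = 225.2 N.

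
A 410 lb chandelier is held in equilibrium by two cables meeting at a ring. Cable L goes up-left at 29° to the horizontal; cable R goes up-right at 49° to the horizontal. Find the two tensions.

T_L = 275.0 lb, T_R = 366.6 lb

ΣF_x = 0: −T_L·cos29° + T_R·cos49° = 0 → T_R = 1.33314·T_L.
ΣF_y = 0: T_L·sin29° + T_R·sin49° = 410.
Substitute: T_L·(0.48481 + 1.33314·0.75471) = 410 → T_L = 274.994 ≈ 275.0 lb.
Then T_R = 1.33314 × 274.994 = 366.6 lb.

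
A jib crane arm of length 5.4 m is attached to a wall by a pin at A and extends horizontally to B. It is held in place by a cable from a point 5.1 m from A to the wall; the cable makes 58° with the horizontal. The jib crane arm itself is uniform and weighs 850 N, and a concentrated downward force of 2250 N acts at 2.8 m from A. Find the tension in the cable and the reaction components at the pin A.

T = 1987 N, A_x = 1053 N, A_y = 1415 N

ΣM about A: T·sin58°·5.1 − 850·2.7 − 2250·2.8 = 0 → T = 8595/(5.1·0.848048) = 1987.26 ≈ 1987 N.
ΣF_x = 0: A_x − T·cos58° = 0 → A_x = 1987.26 × 0.529919 = 1053 N.
ΣF_y = 0: A_y + T·sin58° − 850 − 2250 = 0 → A_y = 3100 − 1987.26 × 0.848048 = 1415 N.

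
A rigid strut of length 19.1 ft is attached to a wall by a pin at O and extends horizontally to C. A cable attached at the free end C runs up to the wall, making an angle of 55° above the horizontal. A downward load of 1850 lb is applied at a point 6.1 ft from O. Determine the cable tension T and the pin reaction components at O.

ΣM about O: T·sin55°·19.1 − 1850·6.1 = 0 → T = 11285/(19.1·0.819152) = 721.28 ≈ 721.3 lb.
ΣF_x = 0: O_x − T·cos55° = 0 → O_x = 721.28 × 0.573576 = 413.7 lb.
ΣF_y = 0: O_y + T·sin55° − 1850 = 0 → O_y = 1850 − 721.28 × 0.819152 = 1259 lb.

T = 721.3 lb, O_x = 413.7 lb, O_y = 1259 lb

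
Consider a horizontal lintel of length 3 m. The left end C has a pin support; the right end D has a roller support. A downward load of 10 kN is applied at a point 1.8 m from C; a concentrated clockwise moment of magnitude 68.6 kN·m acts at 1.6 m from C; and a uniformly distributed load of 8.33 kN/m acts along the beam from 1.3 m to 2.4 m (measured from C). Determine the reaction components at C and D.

C_x = 0, C_y = -15.35 kN, D_y = 34.52 kN

Resultant of the distributed load: 8.33 × 1.1 = 9.163 kN at 1.85 m from C.
Taking moments about C: D_y·3 − 10·1.8 − 68.6 − (8.33·1.1)·1.85 = 0 → D_y = 103.55155/3 = 34.5172 ≈ 34.52 kN.
ΣF_y = 0: C_y + 34.5172 − 10 − 8.33·1.1 = 0 → C_y = -15.35 kN.
ΣF_x = 0: no horizontal applied forces, so C_x = 0.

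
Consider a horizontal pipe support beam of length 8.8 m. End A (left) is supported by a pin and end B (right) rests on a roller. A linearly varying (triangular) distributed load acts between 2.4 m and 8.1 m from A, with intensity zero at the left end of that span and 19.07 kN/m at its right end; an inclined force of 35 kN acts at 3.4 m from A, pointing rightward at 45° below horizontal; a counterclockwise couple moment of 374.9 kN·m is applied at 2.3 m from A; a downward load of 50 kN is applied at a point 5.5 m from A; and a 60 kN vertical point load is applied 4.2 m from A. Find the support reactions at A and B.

Resultant of the triangular load: ½ × 19.07 × 5.7 = 54.3495 kN, acting at 6.2 m from A (one-third of the span from the peak).
ΣM about A: B_y·8.8 − (½·19.07·5.7)·6.2 − 35·sin45°·3.4 + 374.9 − 50·5.5 − 60·4.2 = 0 → B_y = 573.213/8.8 = 65.1378 ≈ 65.14 kN.
ΣF_y = 0: A_y + 65.1378 − ½·19.07·5.7 − 35·sin45° − 50 − 60 = 0 → A_y = 124.0 kN.
ΣF_x = 0: A_x + 35·cos45° = 0 → A_x = -24.75 kN.

A_x = -24.75 kN, A_y = 124.0 kN, B_y = 65.14 kN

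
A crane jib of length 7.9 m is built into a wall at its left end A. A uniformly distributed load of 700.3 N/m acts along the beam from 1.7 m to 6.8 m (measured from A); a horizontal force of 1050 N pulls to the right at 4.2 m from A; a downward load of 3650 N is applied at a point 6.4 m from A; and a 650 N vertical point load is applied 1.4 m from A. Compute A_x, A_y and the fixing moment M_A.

Resultant of the distributed load: 700.3 × 5.1 = 3571.53 N at 4.25 m from A.
ΣF_x = 0: A_x + 1050 = 0 → A_x = -1050 N.
ΣF_y = 0: A_y − 700.3·5.1 − 3650 − 650 = 0 → A_y = 7872 N.
ΣM about A: M_A − (700.3·5.1)·4.25 − 3650·6.4 − 650·1.4 = 0 → M_A = 39450 N·m.

A_x = -1050 N, A_y = 7872 N, M_A = 39450 N·m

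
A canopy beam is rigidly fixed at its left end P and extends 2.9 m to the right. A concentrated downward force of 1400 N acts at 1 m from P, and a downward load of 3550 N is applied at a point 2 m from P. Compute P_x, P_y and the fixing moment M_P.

ΣF_x = 0: P_x = 0.
ΣF_y = 0: P_y − 1400 − 3550 = 0 → P_y = 4950 N.
ΣM about P: M_P − 1400·1 − 3550·2 = 0 → M_P = 8500 N·m.

P_x = 0, P_y = 4950 N, M_P = 8500 N·m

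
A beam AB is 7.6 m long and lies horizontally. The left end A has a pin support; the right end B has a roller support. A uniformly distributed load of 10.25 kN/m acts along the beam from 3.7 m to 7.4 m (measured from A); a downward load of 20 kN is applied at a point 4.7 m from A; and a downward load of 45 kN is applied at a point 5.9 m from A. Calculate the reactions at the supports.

Resultant of the distributed load: 10.25 × 3.7 = 37.925 kN at 5.55 m from A.
Taking moments about A: B_y·7.6 − (10.25·3.7)·5.55 − 20·4.7 − 45·5.9 = 0 → B_y = 569.98375/7.6 = 74.9979 ≈ 75.00 kN.
ΣF_y = 0: A_y + 74.9979 − 10.25·3.7 − 20 − 45 = 0 → A_y = 27.93 kN.
ΣF_x = 0: no horizontal applied forces, so A_x = 0.

A_x = 0, A_y = 27.93 kN, B_y = 75.00 kN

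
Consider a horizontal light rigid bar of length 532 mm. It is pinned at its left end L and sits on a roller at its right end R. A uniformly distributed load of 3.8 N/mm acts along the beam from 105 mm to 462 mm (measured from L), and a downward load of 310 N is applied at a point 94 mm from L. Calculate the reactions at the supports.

L_x = 0, L_y = 888.9 N, R_y = 777.7 N

Resultant of the distributed load: 3.8 × 357 = 1356.6 N at 283.5 mm from L.
ΣM about L: R_y·532 − (3.8·357)·283.5 − 310·94 = 0 → R_y = 413736.1/532 = 777.699 ≈ 777.7 N.
ΣF_y = 0: L_y + 777.699 − 3.8·357 − 310 = 0 → L_y = 888.9 N.
ΣF_x = 0: no horizontal applied forces, so L_x = 0.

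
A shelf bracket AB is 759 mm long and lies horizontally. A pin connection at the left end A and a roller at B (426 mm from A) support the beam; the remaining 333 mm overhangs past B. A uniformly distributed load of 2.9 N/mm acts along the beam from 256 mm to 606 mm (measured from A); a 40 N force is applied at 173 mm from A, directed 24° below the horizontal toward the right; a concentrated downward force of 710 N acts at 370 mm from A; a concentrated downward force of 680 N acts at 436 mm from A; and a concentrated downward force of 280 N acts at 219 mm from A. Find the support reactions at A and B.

A_x = -36.54 N, A_y = 211.2 N, B_y = 2490 N

Resultant of the distributed load: 2.9 × 350 = 1015 N at 431 mm from A.
ΣM about A: B_y·426 − (2.9·350)·431 − 40·sin24°·173 − 710·370 − 680·436 − 280·219 = 0 → B_y = 1060780/426 = 2490.09 ≈ 2490 N.
ΣF_y = 0: A_y + 2490.09 − 2.9·350 − 40·sin24° − 710 − 680 − 280 = 0 → A_y = 211.2 N.
ΣF_x = 0: A_x + 40·cos24° = 0 → A_x = -36.54 N.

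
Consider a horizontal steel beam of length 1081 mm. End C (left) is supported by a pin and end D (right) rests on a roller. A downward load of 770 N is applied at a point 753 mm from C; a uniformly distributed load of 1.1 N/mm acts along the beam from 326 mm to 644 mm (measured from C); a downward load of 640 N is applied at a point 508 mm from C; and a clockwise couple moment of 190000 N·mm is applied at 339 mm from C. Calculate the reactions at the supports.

Resultant of the distributed load: 1.1 × 318 = 349.8 N at 485 mm from C.
ΣM about C: D_y·1081 − 770·753 − (1.1·318)·485 − 640·508 − 190000 = 0 → D_y = 1264583/1081 = 1169.83 ≈ 1170 N.
ΣF_y = 0: C_y + 1169.83 − 770 − 1.1·318 − 640 = 0 → C_y = 590.0 N.
ΣF_x = 0: no horizontal applied forces, so C_x = 0.

C_x = 0, C_y = 590.0 N, D_y = 1170 N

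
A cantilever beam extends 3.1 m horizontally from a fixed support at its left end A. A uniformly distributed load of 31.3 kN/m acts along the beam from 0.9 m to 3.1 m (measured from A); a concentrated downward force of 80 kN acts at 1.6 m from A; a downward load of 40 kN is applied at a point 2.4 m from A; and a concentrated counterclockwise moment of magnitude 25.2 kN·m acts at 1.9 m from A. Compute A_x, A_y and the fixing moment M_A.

Resultant of the distributed load: 31.3 × 2.2 = 68.86 kN at 2 m from A.
ΣF_x = 0: A_x = 0.
ΣF_y = 0: A_y − 31.3·2.2 − 80 − 40 = 0 → A_y = 188.9 kN.
ΣM about A: M_A − (31.3·2.2)·2 − 80·1.6 − 40·2.4 + 25.2 = 0 → M_A = 336.5 kN·m.

A_x = 0, A_y = 188.9 kN, M_A = 336.5 kN·m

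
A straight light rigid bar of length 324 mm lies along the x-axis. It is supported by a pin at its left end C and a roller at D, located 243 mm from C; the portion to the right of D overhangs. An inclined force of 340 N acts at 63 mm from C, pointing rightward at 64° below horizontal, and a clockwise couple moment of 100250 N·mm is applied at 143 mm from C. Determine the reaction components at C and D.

C_x = -149.0 N, C_y = -186.2 N, D_y = 491.8 N

Taking moments about C: D_y·243 − 340·sin64°·63 − 100250 = 0 → D_y = 119502/243 = 491.778 ≈ 491.8 N.
ΣF_y = 0: C_y + 491.778 − 340·sin64° = 0 → C_y = -186.2 N.
ΣF_x = 0: C_x + 340·cos64° = 0 → C_x = -149.0 N.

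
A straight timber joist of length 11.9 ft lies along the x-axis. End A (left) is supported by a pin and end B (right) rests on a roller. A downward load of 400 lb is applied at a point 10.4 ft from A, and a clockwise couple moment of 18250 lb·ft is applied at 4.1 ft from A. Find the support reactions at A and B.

Moments about A: B_y·11.9 − 400·10.4 − 18250 = 0 → B_y = 22410/11.9 = 1883.19 ≈ 1883 lb.
ΣF_y = 0: A_y + 1883.19 − 400 = 0 → A_y = -1483 lb.
ΣF_x = 0: no horizontal applied forces, so A_x = 0.

A_x = 0, A_y = -1483 lb, B_y = 1883 lb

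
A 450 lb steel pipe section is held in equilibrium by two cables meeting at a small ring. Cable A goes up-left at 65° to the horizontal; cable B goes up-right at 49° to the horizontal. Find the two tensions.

T_A = 323.2 lb, T_B = 208.2 lb

ΣF_x = 0: −T_A·cos65° + T_B·cos49° = 0 → T_B = 0.644177·T_A.
ΣF_y = 0: T_A·sin65° + T_B·sin49° = 450.
Substitute: T_A·(0.906308 + 0.644177·0.75471) = 450 → T_A = 323.166 ≈ 323.2 lb.
Then T_B = 0.644177 × 323.166 = 208.2 lb.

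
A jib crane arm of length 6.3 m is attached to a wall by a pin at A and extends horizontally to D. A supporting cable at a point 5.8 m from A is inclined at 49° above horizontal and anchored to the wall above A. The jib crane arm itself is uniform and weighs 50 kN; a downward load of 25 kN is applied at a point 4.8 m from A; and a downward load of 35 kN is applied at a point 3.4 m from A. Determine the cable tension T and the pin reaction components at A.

T = 90.58 kN, A_x = 59.43 kN, A_y = 41.64 kN

ΣM about A: T·sin49°·5.8 − 50·3.15 − 25·4.8 − 35·3.4 = 0 → T = 396.5/(5.8·0.75471) = 90.5806 ≈ 90.58 kN.
ΣF_x = 0: A_x − T·cos49° = 0 → A_x = 90.5806 × 0.656059 = 59.43 kN.
ΣF_y = 0: A_y + T·sin49° − 50 − 25 − 35 = 0 → A_y = 110 − 90.5806 × 0.75471 = 41.64 kN.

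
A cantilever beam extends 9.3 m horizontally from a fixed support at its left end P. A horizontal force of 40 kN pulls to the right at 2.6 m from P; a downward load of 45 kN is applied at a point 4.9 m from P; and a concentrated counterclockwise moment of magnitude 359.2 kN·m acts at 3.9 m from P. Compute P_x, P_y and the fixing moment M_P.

ΣF_x = 0: P_x + 40 = 0 → P_x = -40.00 kN.
ΣF_y = 0: P_y − 45 = 0 → P_y = 45.00 kN.
ΣM about P: M_P − 45·4.9 + 359.2 = 0 → M_P = -138.7 kN·m.

P_x = -40.00 kN, P_y = 45.00 kN, M_P = -138.7 kN·m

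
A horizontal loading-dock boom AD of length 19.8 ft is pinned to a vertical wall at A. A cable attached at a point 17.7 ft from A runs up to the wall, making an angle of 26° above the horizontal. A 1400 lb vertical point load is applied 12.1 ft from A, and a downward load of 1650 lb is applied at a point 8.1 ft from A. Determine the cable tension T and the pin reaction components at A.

T = 3906 lb, A_x = 3510 lb, A_y = 1338 lb

ΣM about A: T·sin26°·17.7 − 1400·12.1 − 1650·8.1 = 0 → T = 30305/(17.7·0.438371) = 3905.7 ≈ 3906 lb.
ΣF_x = 0: A_x − T·cos26° = 0 → A_x = 3905.7 × 0.898794 = 3510 lb.
ΣF_y = 0: A_y + T·sin26° − 1400 − 1650 = 0 → A_y = 3050 − 3905.7 × 0.438371 = 1338 lb.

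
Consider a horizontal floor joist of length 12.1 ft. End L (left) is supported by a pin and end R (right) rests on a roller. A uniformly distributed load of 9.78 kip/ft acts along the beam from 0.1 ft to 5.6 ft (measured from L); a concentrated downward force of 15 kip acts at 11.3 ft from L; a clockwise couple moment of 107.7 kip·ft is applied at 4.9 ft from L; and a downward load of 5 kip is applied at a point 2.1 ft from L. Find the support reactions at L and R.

Resultant of the distributed load: 9.78 × 5.5 = 53.79 kip at 2.85 ft from L.
Taking moments about L: R_y·12.1 − (9.78·5.5)·2.85 − 15·11.3 − 107.7 − 5·2.1 = 0 → R_y = 441.0015/12.1 = 36.4464 ≈ 36.45 kip.
ΣF_y = 0: L_y + 36.4464 − 9.78·5.5 − 15 − 5 = 0 → L_y = 37.34 kip.
ΣF_x = 0: no horizontal applied forces, so L_x = 0.

L_x = 0, L_y = 37.34 kip, R_y = 36.45 kip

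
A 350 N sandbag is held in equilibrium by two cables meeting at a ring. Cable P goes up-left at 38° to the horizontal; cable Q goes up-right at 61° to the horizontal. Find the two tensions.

ΣF_x = 0: −T_P·cos38° + T_Q·cos61° = 0 → T_Q = 1.6254·T_P.
ΣF_y = 0: T_P·sin38° + T_Q·sin61° = 350.
Substitute: T_P·(0.615661 + 1.6254·0.87462) = 350 → T_P = 171.799 ≈ 171.8 N.
Then T_Q = 1.6254 × 171.799 = 279.2 N.

T_P = 171.8 N, T_Q = 279.2 N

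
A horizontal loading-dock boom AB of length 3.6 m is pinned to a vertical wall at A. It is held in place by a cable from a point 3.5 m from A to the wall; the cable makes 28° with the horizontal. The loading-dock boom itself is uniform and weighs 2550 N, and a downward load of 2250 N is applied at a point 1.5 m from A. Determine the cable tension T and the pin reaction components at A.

T = 4847 N, A_x = 4280 N, A_y = 2524 N

ΣM about A: T·sin28°·3.5 − 2550·1.8 − 2250·1.5 = 0 → T = 7965/(3.5·0.469472) = 4847.39 ≈ 4847 N.
ΣF_x = 0: A_x − T·cos28° = 0 → A_x = 4847.39 × 0.882948 = 4280 N.
ΣF_y = 0: A_y + T·sin28° − 2550 − 2250 = 0 → A_y = 4800 − 4847.39 × 0.469472 = 2524 N.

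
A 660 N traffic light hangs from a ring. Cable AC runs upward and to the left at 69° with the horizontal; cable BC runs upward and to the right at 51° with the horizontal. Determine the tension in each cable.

T_AC = 479.6 N, T_BC = 273.1 N

ΣF_x = 0: −T_AC·cos69° + T_BC·cos51° = 0 → T_BC = 0.569452·T_AC.
ΣF_y = 0: T_AC·sin69° + T_BC·sin51° = 660.
Substitute: T_AC·(0.93358 + 0.569452·0.777146) = 660 → T_AC = 479.607 ≈ 479.6 N.
Then T_BC = 0.569452 × 479.607 = 273.1 N.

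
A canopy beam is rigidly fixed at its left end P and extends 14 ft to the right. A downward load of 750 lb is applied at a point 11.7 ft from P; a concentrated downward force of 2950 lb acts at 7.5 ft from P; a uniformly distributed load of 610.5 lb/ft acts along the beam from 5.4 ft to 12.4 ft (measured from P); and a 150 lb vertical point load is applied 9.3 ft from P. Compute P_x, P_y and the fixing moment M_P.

Resultant of the distributed load: 610.5 × 7 = 4273.5 lb at 8.9 ft from P.
ΣF_x = 0: P_x = 0.
ΣF_y = 0: P_y − 750 − 2950 − 610.5·7 − 150 = 0 → P_y = 8124 lb.
ΣM about P: M_P − 750·11.7 − 2950·7.5 − (610.5·7)·8.9 − 150·9.3 = 0 → M_P = 70330 lb·ft.

P_x = 0, P_y = 8124 lb, M_P = 70330 lb·ft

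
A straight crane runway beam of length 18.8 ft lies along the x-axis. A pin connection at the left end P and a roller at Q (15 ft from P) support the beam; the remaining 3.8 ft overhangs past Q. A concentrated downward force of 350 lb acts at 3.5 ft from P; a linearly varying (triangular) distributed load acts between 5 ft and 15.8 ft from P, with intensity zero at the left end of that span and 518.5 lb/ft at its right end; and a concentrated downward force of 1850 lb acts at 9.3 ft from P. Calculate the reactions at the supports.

Resultant of the triangular load: ½ × 518.5 × 10.8 = 2799.9 lb, acting at 12.2 ft from P (one-third of the span from the peak).
ΣM about P: Q_y·15 − 350·3.5 − (½·518.5·10.8)·12.2 − 1850·9.3 = 0 → Q_y = 52588.78/15 = 3505.92 ≈ 3506 lb.
ΣF_y = 0: P_y + 3505.92 − 350 − ½·518.5·10.8 − 1850 = 0 → P_y = 1494 lb.
ΣF_x = 0: no horizontal applied forces, so P_x = 0.

P_x = 0, P_y = 1494 lb, Q_y = 3506 lb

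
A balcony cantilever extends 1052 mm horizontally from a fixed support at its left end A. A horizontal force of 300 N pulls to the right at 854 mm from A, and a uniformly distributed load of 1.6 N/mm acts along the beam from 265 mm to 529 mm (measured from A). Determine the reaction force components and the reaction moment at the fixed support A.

A_x = -300.0 N, A_y = 422.4 N, M_A = 167700 N·mm

Resultant of the distributed load: 1.6 × 264 = 422.4 N at 397 mm from A.
ΣF_x = 0: A_x + 300 = 0 → A_x = -300.0 N.
ΣF_y = 0: A_y − 1.6·264 = 0 → A_y = 422.4 N.
ΣM about A: M_A − (1.6·264)·397 = 0 → M_A = 167700 N·mm.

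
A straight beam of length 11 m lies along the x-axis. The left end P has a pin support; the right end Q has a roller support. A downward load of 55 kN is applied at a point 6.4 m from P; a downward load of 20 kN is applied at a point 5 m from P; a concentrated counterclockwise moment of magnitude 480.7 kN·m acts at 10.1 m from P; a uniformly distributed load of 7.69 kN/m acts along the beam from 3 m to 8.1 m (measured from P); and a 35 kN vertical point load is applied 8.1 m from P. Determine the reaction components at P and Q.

P_x = 0, P_y = 106.3 kN, Q_y = 42.95 kN

Resultant of the distributed load: 7.69 × 5.1 = 39.219 kN at 5.55 m from P.
ΣM about P: Q_y·11 − 55·6.4 − 20·5 + 480.7 − (7.69·5.1)·5.55 − 35·8.1 = 0 → Q_y = 472.46545/11 = 42.9514 ≈ 42.95 kN.
ΣF_y = 0: P_y + 42.9514 − 55 − 20 − 7.69·5.1 − 35 = 0 → P_y = 106.3 kN.
ΣF_x = 0: no horizontal applied forces, so P_x = 0.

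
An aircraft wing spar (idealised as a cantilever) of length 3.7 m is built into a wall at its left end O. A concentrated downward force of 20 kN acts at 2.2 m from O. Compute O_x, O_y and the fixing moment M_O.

ΣF_x = 0: O_x = 0.
ΣF_y = 0: O_y − 20 = 0 → O_y = 20.00 kN.
ΣM about O: M_O − 20·2.2 = 0 → M_O = 44.00 kN·m.

O_x = 0, O_y = 20.00 kN, M_O = 44.00 kN·m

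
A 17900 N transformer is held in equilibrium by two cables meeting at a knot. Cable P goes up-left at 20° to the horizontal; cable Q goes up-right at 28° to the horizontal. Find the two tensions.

ΣF_x = 0: −T_P·cos20° + T_Q·cos28° = 0 → T_Q = 1.06427·T_P.
ΣF_y = 0: T_P·sin20° + T_Q·sin28° = 17900.
Substitute: T_P·(0.34202 + 1.06427·0.469472) = 17900 → T_P = 21267.4 ≈ 21270 N.
Then T_Q = 1.06427 × 21267.4 = 22630 N.

T_P = 21270 N, T_Q = 22630 N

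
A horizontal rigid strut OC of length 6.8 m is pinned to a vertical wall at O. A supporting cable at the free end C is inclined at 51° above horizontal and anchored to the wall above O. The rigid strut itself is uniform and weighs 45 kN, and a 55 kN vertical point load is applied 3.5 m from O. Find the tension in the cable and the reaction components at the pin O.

ΣM about O: T·sin51°·6.8 − 45·3.4 − 55·3.5 = 0 → T = 345.5/(6.8·0.777146) = 65.3787 ≈ 65.38 kN.
ΣF_x = 0: O_x − T·cos51° = 0 → O_x = 65.3787 × 0.62932 = 41.14 kN.
ΣF_y = 0: O_y + T·sin51° − 45 − 55 = 0 → O_y = 100 − 65.3787 × 0.777146 = 49.19 kN.

T = 65.38 kN, O_x = 41.14 kN, O_y = 49.19 kN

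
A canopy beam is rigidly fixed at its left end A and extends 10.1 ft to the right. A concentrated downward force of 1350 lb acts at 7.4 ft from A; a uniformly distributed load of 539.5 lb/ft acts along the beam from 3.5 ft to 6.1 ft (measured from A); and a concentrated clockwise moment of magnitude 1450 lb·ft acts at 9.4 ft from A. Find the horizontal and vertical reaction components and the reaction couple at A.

Resultant of the distributed load: 539.5 × 2.6 = 1402.7 lb at 4.8 ft from A.
ΣF_x = 0: A_x = 0.
ΣF_y = 0: A_y − 1350 − 539.5·2.6 = 0 → A_y = 2753 lb.
ΣM about A: M_A − 1350·7.4 − (539.5·2.6)·4.8 − 1450 = 0 → M_A = 18170 lb·ft.

A_x = 0, A_y = 2753 lb, M_A = 18170 lb·ft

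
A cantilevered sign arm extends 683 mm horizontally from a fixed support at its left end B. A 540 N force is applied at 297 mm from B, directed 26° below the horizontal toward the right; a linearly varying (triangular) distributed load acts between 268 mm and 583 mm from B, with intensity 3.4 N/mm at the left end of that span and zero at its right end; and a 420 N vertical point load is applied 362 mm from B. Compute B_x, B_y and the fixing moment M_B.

B_x = -485.3 N, B_y = 1192 N, M_B = 422100 N·mm

Resultant of the triangular load: ½ × 3.4 × 315 = 535.5 N, acting at 373 mm from B (one-third of the span from the peak).
ΣF_x = 0: B_x + 540·cos26° = 0 → B_x = -485.3 N.
ΣF_y = 0: B_y − 540·sin26° − ½·3.4·315 − 420 = 0 → B_y = 1192 N.
ΣM about B: M_B − 540·sin26°·297 − (½·3.4·315)·373 − 420·362 = 0 → M_B = 422100 N·mm.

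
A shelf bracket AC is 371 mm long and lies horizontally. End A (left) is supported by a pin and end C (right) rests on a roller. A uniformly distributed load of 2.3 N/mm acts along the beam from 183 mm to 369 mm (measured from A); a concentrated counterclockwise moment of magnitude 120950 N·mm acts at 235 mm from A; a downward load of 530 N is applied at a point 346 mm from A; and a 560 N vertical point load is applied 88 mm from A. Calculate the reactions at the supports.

A_x = 0, A_y = 898.4 N, C_y = 619.4 N

Resultant of the distributed load: 2.3 × 186 = 427.8 N at 276 mm from A.
ΣM about A: C_y·371 − (2.3·186)·276 + 120950 − 530·346 − 560·88 = 0 → C_y = 229782.8/371 = 619.361 ≈ 619.4 N.
ΣF_y = 0: A_y + 619.361 − 2.3·186 − 530 − 560 = 0 → A_y = 898.4 N.
ΣF_x = 0: no horizontal applied forces, so A_x = 0.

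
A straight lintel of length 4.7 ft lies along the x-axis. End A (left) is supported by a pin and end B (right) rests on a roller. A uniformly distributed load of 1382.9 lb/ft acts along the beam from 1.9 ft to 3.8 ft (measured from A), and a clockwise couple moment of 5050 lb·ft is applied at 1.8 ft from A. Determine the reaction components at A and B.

A_x = 0, A_y = -40.24 lb, B_y = 2668 lb

Resultant of the distributed load: 1382.9 × 1.9 = 2627.51 lb at 2.85 ft from A.
Moments about A: B_y·4.7 − (1382.9·1.9)·2.85 − 5050 = 0 → B_y = 12538.4035/4.7 = 2667.75 ≈ 2668 lb.
ΣF_y = 0: A_y + 2667.75 − 1382.9·1.9 = 0 → A_y = -40.24 lb.
ΣF_x = 0: no horizontal applied forces, so A_x = 0.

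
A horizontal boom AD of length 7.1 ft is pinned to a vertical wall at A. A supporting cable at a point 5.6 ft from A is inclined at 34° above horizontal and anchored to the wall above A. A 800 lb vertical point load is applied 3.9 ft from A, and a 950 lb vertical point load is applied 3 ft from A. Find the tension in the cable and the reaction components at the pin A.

ΣM about A: T·sin34°·5.6 − 800·3.9 − 950·3 = 0 → T = 5970/(5.6·0.559193) = 1906.45 ≈ 1906 lb.
ΣF_x = 0: A_x − T·cos34° = 0 → A_x = 1906.45 × 0.829038 = 1581 lb.
ΣF_y = 0: A_y + T·sin34° − 800 − 950 = 0 → A_y = 1750 − 1906.45 × 0.559193 = 683.9 lb.

T = 1906 lb, A_x = 1581 lb, A_y = 683.9 lb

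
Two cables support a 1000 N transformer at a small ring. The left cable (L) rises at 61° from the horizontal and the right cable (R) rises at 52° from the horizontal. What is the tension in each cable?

ΣF_x = 0: −T_L·cos61° + T_R·cos52° = 0 → T_R = 0.787461·T_L.
ΣF_y = 0: T_L·sin61° + T_R·sin52° = 1000.
Substitute: T_L·(0.87462 + 0.787461·0.788011) = 1000 → T_L = 668.83 ≈ 668.8 N.
Then T_R = 0.787461 × 668.83 = 526.7 N.

T_L = 668.8 N, T_R = 526.7 N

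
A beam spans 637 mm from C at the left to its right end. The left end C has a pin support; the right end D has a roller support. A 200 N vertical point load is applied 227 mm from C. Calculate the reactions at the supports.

Moments about C: D_y·637 − 200·227 = 0 → D_y = 45400/637 = 71.2716 ≈ 71.27 N.
ΣF_y = 0: C_y + 71.2716 − 200 = 0 → C_y = 128.7 N.
ΣF_x = 0: no horizontal applied forces, so C_x = 0.

C_x = 0, C_y = 128.7 N, D_y = 71.27 N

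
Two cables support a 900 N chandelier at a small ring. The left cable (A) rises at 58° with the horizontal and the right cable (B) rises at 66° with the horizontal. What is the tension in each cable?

ΣF_x = 0: −T_A·cos58° + T_B·cos66° = 0 → T_B = 1.30286·T_A.
ΣF_y = 0: T_A·sin58° + T_B·sin66° = 900.
Substitute: T_A·(0.848048 + 1.30286·0.913545) = 900 → T_A = 441.551 ≈ 441.6 N.
Then T_B = 1.30286 × 441.551 = 575.3 N.

T_A = 441.6 N, T_B = 575.3 N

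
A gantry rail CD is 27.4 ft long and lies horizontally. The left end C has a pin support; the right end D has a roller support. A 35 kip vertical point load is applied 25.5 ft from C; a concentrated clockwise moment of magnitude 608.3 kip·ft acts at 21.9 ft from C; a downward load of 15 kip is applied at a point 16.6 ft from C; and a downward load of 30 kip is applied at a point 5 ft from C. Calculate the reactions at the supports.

Taking moments about C: D_y·27.4 − 35·25.5 − 608.3 − 15·16.6 − 30·5 = 0 → D_y = 1899.8/27.4 = 69.3358 ≈ 69.34 kip.
ΣF_y = 0: C_y + 69.3358 − 35 − 15 − 30 = 0 → C_y = 10.66 kip.
ΣF_x = 0: no horizontal applied forces, so C_x = 0.

C_x = 0, C_y = 10.66 kip, D_y = 69.34 kip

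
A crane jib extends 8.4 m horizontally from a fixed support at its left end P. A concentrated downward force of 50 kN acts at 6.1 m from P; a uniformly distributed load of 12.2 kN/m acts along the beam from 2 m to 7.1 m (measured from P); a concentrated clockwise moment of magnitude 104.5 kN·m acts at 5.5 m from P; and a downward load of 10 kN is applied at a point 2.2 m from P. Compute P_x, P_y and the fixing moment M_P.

Resultant of the distributed load: 12.2 × 5.1 = 62.22 kN at 4.55 m from P.
ΣF_x = 0: P_x = 0.
ΣF_y = 0: P_y − 50 − 12.2·5.1 − 10 = 0 → P_y = 122.2 kN.
ΣM about P: M_P − 50·6.1 − (12.2·5.1)·4.55 − 104.5 − 10·2.2 = 0 → M_P = 714.6 kN·m.

P_x = 0, P_y = 122.2 kN, M_P = 714.6 kN·m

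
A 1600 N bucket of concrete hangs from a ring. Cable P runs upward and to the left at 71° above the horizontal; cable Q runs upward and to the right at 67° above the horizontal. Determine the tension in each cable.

T_P = 934.3 N, T_Q = 778.5 N

ΣF_x = 0: −T_P·cos71° + T_Q·cos67° = 0 → T_Q = 0.833228·T_P.
ΣF_y = 0: T_P·sin71° + T_Q·sin67° = 1600.
Substitute: T_P·(0.945519 + 0.833228·0.920505) = 1600 → T_P = 934.301 ≈ 934.3 N.
Then T_Q = 0.833228 × 934.301 = 778.5 N.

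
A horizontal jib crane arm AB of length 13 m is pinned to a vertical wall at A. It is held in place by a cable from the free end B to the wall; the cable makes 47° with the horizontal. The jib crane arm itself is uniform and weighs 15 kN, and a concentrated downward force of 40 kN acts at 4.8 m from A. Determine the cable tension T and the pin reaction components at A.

ΣM about A: T·sin47°·13 − 15·6.5 − 40·4.8 = 0 → T = 289.5/(13·0.731354) = 30.4493 ≈ 30.45 kN.
ΣF_x = 0: A_x − T·cos47° = 0 → A_x = 30.4493 × 0.681998 = 20.77 kN.
ΣF_y = 0: A_y + T·sin47° − 15 − 40 = 0 → A_y = 55 − 30.4493 × 0.731354 = 32.73 kN.

T = 30.45 kN, A_x = 20.77 kN, A_y = 32.73 kN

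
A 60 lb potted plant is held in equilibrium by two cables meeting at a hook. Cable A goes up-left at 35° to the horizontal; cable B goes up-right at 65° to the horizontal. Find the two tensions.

ΣF_x = 0: −T_A·cos35° + T_B·cos65° = 0 → T_B = 1.93828·T_A.
ΣF_y = 0: T_A·sin35° + T_B·sin65° = 60.
Substitute: T_A·(0.573576 + 1.93828·0.906308) = 60 → T_A = 25.7483 ≈ 25.75 lb.
Then T_B = 1.93828 × 25.7483 = 49.91 lb.

T_A = 25.75 lb, T_B = 49.91 lb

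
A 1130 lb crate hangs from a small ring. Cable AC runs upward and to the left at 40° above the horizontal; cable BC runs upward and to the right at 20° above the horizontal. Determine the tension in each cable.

T_AC = 1226 lb, T_BC = 999.5 lb

ΣF_x = 0: −T_AC·cos40° + T_BC·cos20° = 0 → T_BC = 0.815207·T_AC.
ΣF_y = 0: T_AC·sin40° + T_BC·sin20° = 1130.
Substitute: T_AC·(0.642788 + 0.815207·0.34202) = 1130 → T_AC = 1226.12 ≈ 1226 lb.
Then T_BC = 0.815207 × 1226.12 = 999.5 lb.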